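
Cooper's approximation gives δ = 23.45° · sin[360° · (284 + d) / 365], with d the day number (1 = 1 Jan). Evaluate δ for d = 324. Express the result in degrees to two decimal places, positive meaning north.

360 × (284 + 324) / 365 = 599.671°; sin(599.671°) = -0.8631.
δ = 23.45 × -0.8631 = -20.240° ≈ -20.24°.

-20.24°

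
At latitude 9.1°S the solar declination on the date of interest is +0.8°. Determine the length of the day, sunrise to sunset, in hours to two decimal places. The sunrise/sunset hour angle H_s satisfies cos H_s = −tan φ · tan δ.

11.98 hours

−tan φ tan δ = −(-0.1602)(0.0140) = 0.0022; H_s = arccos(0.0022) = 89.87°.
Day length = 2 H_s / 15° h⁻¹ = 179.74° / 15 = 11.983 h.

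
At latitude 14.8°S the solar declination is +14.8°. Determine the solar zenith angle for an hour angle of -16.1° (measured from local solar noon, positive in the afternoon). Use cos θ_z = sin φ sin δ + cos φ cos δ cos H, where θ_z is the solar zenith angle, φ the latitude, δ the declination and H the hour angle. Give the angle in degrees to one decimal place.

cos θ_z = sin φ sin δ + cos φ cos δ cos H = (-0.2554)(0.2554) + (0.9668)(0.9668)(0.9608) = 0.8328.
θ_z = arccos(0.8328) = 33.61°.

33.6°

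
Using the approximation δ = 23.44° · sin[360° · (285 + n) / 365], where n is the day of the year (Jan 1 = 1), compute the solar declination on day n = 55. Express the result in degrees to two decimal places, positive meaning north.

360 × (285 + 55) / 365 = 335.342°; sin(335.342°) = -0.4172.
δ = 23.44 × -0.4172 = -9.779° ≈ -9.78°.

-9.78°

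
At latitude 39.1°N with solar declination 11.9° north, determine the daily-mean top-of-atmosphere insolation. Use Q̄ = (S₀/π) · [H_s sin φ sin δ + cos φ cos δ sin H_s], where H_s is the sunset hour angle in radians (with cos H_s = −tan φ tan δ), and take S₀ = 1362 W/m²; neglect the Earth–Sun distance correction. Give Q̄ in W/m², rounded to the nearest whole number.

423 W/m²

cos H_s = −tan(39.1°) · tan(11.9°) = -0.1713, so H_s = arccos(-0.1713) = 99.86°. In radians, H_s = 1.7429.
H_s sin φ sin δ = 1.7429 × 0.6307 × 0.2062 = 0.2267.
cos φ cos δ sin H_s = 0.7760 × 0.9785 × 0.9852 = 0.7481.
Q̄ = (1362/π) × (0.2267 + 0.7481) = 433.54 × 0.9748 = 422.61 W/m².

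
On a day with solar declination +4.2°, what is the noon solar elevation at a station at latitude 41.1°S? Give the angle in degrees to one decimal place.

44.7°

At local solar noon the hour angle is zero, so the elevation is 90° − |φ − δ| = 90° − |-41.1° − (4.2°)| = 90° − 45.3° = 44.7°.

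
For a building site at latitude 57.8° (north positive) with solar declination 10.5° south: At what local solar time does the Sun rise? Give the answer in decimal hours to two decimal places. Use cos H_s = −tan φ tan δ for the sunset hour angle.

−tan φ tan δ = −(1.5880)(-0.1853) = 0.2943; H_s = arccos(0.2943) = 72.88°.
Sunrise is at 12 − H_s/15 = 12 − 4.859 = 7.141 h local solar time.

7.14 h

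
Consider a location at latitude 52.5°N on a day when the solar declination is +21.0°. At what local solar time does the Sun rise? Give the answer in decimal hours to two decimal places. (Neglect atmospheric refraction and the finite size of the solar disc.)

−tan φ tan δ = −(1.3032)(0.3839) = -0.5003; H_s = arccos(-0.5003) = 120.02°.
Sunrise is at 12 − H_s/15 = 12 − 8.001 = 3.999 h local solar time.

4.00 h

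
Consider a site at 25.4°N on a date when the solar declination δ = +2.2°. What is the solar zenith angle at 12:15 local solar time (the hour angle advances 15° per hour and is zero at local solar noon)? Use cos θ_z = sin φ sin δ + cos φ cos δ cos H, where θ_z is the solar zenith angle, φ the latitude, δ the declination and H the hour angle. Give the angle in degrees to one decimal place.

23.5°

Hour angle H = 15° × (12.25 − 12) = 3.75°.
cos θ_z = sin(25.4°) sin(2.2°) + cos(25.4°) cos(2.2°) cos(3.75°) = 0.0165 + 0.9007 = 0.9172.
θ_z = arccos(0.9172) = 23.48°.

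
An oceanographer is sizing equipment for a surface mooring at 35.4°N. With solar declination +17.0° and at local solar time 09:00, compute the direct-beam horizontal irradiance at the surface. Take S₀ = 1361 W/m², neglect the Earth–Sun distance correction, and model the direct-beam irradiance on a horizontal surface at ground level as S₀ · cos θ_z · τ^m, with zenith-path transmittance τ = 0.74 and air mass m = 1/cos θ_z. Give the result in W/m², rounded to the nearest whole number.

646 W/m²

Hour angle H = 15° × (9 − 12) = -45.00°.
cos θ_z = sin(35.4°) sin(17.0°) + cos(35.4°) cos(17.0°) cos(-45.00°) = 0.1694 + 0.5512 = 0.7206.
Air mass m = 1/cos θ_z = 1/0.7206 = 1.388; τ^m = 0.74^1.388 = 0.6584.
Surface direct beam = 1361 × 0.7206 × 0.6584 = 645.72 W/m².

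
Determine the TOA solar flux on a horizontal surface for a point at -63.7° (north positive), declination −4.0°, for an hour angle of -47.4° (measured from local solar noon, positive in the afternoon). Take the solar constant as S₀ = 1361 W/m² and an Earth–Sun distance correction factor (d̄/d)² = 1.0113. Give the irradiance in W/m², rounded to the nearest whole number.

cos θ_z = sin φ sin δ + cos φ cos δ cos H = (-0.8965)(-0.0698) + (0.4431)(0.9976)(0.6769) = 0.3618.
Top-of-atmosphere irradiance = S₀ (d̄/d)² cos θ_z = 1361 × 1.0113 × 0.3618 = 497.97 W/m².

498 W/m²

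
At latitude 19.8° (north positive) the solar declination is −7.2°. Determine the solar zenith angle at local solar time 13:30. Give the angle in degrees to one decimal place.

34.9°

Hour angle H = 15° × (13.5 − 12) = 22.50°.
cos θ_z = sin(19.8°) sin(-7.2°) + cos(19.8°) cos(-7.2°) cos(22.50°) = -0.0425 + 0.8624 = 0.8199.
θ_z = arccos(0.8199) = 34.93°.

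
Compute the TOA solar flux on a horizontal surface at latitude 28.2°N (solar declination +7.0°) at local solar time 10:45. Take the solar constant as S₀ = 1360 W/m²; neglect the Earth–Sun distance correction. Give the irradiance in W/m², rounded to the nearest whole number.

Hour angle H = 15° × (10.75 − 12) = -18.75°.
With φ = 28.2°, δ = 7.0°, H = -18.75°: sin φ sin δ = 0.0576, cos φ cos δ cos H = 0.8283, so cos θ_z = 0.8859.
Top-of-atmosphere irradiance = S₀ cos θ_z = 1360 × 0.8859 = 1204.82 W/m².

1205 W/m²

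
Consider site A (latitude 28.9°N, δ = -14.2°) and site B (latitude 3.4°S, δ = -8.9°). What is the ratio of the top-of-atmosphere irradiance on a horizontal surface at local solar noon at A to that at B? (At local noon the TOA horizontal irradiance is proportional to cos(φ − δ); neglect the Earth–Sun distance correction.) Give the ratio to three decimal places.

A: cos θ_z = cos(28.9° − (-14.2°)) = 0.7302.
B: cos θ_z = cos(-3.4° − (-8.9°)) = 0.9954.
Ratio A/B = 0.7302 / 0.9954 = 0.7336.

0.734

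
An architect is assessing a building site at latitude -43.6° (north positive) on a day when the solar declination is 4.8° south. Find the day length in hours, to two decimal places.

cos H_s = −tan(-43.6°) · tan(-4.8°) = -0.0800, so H_s = arccos(-0.0800) = 94.59°.
Day length = 2 H_s / 15° h⁻¹ = 189.18° / 15 = 12.612 h.

12.61 hours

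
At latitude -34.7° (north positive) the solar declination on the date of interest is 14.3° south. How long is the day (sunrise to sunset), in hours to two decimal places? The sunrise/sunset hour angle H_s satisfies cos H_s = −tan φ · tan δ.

13.36 hours

The sunset hour angle satisfies cos H_s = −tan φ tan δ = -0.1765, giving H_s = 100.17°.
Day length = 2 H_s / 15° h⁻¹ = 200.34° / 15 = 13.356 h.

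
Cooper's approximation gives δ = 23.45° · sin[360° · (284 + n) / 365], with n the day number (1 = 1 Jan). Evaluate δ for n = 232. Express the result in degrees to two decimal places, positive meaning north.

360 × (284 + 232) / 365 = 508.932°; sin(508.932°) = 0.5161.
δ = 23.45 × 0.5161 = 12.103° ≈ +12.10°.

+12.10°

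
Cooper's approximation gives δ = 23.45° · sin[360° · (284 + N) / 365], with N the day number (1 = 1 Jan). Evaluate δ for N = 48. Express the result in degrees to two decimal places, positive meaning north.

-12.62°

360 × (284 + 48) / 365 = 327.452°; sin(327.452°) = -0.5380.
δ = 23.45 × -0.5380 = -12.616° ≈ -12.62°.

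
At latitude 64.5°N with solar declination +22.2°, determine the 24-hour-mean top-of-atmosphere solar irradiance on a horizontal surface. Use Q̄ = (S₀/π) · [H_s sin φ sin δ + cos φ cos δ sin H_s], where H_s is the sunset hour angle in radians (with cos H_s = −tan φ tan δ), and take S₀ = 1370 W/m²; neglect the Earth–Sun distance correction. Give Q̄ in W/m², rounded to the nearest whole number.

The sunset hour angle satisfies cos H_s = −tan φ tan δ = -0.8556, giving H_s = 148.83°. In radians, H_s = 2.5976.
H_s sin φ sin δ = 2.5976 × 0.9026 × 0.3778 = 0.8858.
cos φ cos δ sin H_s = 0.4305 × 0.9259 × 0.5176 = 0.2063.
Q̄ = (1370/π) × (0.8858 + 0.2063) = 436.08 × 1.0921 = 476.24 W/m².

476 W/m²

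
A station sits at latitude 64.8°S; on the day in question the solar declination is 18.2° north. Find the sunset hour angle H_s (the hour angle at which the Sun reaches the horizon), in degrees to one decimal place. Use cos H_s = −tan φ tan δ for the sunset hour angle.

−tan φ tan δ = −(-2.1251)(0.3288) = 0.6987; H_s = arccos(0.6987) = 45.68°.

45.7°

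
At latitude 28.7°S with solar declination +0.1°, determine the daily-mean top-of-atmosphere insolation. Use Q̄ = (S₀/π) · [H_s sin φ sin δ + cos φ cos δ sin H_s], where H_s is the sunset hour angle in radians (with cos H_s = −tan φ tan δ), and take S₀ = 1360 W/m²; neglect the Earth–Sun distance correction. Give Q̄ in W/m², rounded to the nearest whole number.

The sunset hour angle satisfies cos H_s = −tan φ tan δ = 0.0010, giving H_s = 89.94°. In radians, H_s = 1.5697.
H_s sin φ sin δ = 1.5697 × -0.4802 × 0.0017 = -0.0013.
cos φ cos δ sin H_s = 0.8771 × 1.0000 × 1.0000 = 0.8771.
Q̄ = (1360/π) × (-0.0013 + 0.8771) = 432.90 × 0.8758 = 379.13 W/m².

379 W/m²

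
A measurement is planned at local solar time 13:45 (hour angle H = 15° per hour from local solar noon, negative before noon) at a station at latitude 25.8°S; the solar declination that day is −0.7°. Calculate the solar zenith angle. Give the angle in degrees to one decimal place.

35.6°

Hour angle H = 15° × (13.75 − 12) = 26.25°.
cos θ_z = sin φ sin δ + cos φ cos δ cos H = (-0.4352)(-0.0122) + (0.9003)(0.9999)(0.8969) = 0.8127.
θ_z = arccos(0.8127) = 35.64°.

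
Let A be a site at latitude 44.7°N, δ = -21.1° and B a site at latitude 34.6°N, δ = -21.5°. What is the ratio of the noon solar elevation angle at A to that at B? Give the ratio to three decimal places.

A: 90° − |44.7 − (-21.1)| = 24.20°.
B: 90° − |34.6 − (-21.5)| = 33.90°.
Ratio A/B = 24.2000 / 33.9000 = 0.7139.

0.714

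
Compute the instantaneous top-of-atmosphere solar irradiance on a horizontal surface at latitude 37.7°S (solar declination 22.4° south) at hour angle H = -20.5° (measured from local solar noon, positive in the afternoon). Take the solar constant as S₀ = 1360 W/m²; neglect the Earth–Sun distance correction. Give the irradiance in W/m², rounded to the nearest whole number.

1249 W/m²

cos θ_z = sin(-37.7°) sin(-22.4°) + cos(-37.7°) cos(-22.4°) cos(-20.50°) = 0.2330 + 0.6852 = 0.9182.
Top-of-atmosphere irradiance = S₀ cos θ_z = 1360 × 0.9182 = 1248.75 W/m².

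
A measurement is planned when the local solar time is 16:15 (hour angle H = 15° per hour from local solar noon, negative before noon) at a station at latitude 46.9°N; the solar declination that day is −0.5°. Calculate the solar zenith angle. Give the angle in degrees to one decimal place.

Hour angle H = 15° × (16.25 − 12) = 63.75°.
cos θ_z = sin(46.9°) sin(-0.5°) + cos(46.9°) cos(-0.5°) cos(63.75°) = -0.0064 + 0.3022 = 0.2958.
θ_z = arccos(0.2958) = 72.79°.

72.8°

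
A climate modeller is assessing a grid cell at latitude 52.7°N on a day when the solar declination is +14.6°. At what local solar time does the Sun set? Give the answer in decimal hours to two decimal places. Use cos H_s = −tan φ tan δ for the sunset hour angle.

cos H_s = −tan(52.7°) · tan(14.6°) = -0.3419, so H_s = arccos(-0.3419) = 109.99°.
Sunset is at 12 + H_s/15 = 12 + 7.333 = 19.333 h local solar time.

19.33 h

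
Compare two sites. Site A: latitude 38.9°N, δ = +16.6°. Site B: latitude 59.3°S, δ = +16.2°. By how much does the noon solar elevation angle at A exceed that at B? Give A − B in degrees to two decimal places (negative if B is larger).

+53.20°

A: 90° − |38.9 − (16.6)| = 67.70°.
B: 90° − |-59.3 − (16.2)| = 14.50°.
A − B = 67.70 − 14.50 = 53.20°.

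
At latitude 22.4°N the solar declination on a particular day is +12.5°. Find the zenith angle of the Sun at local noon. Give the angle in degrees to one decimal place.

At local solar noon the hour angle is zero, so the zenith angle is |φ − δ| = |22.4° − (12.5°)| = 9.9°.

9.9°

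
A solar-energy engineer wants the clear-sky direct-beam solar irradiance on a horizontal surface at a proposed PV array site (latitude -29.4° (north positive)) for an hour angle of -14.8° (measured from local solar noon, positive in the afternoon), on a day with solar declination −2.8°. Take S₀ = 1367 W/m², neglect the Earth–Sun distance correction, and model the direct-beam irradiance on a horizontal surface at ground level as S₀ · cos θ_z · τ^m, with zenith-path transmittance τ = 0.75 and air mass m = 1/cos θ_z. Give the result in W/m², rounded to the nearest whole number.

With φ = -29.4°, δ = -2.8°, H = -14.80°: sin φ sin δ = 0.0240, cos φ cos δ cos H = 0.8413, so cos θ_z = 0.8653.
Air mass m = 1/cos θ_z = 1/0.8653 = 1.156; τ^m = 0.75^1.156 = 0.7171.
Surface direct beam = 1367 × 0.8653 × 0.7171 = 848.23 W/m².

848 W/m²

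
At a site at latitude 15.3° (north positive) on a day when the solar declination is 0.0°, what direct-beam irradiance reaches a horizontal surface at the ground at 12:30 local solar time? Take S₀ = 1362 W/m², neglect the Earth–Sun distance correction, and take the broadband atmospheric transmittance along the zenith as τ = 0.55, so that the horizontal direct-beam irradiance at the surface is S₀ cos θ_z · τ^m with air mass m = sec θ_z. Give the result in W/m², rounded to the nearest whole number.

697 W/m²

Hour angle H = 15° × (12.5 − 12) = 7.50°.
cos θ_z = sin φ sin δ + cos φ cos δ cos H = (0.2639)(0.0000) + (0.9646)(1.0000)(0.9914) = 0.9563.
Air mass m = 1/cos θ_z = 1/0.9563 = 1.046; τ^m = 0.55^1.046 = 0.5351.
Surface direct beam = 1362 × 0.9563 × 0.5351 = 696.96 W/m².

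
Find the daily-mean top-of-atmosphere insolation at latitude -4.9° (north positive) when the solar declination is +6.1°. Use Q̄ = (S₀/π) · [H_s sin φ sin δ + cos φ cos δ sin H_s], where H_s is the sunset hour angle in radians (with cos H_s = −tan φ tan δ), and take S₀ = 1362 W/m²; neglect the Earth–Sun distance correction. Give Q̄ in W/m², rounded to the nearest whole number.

The sunset hour angle satisfies cos H_s = −tan φ tan δ = 0.0092, giving H_s = 89.47°. In radians, H_s = 1.5615.
H_s sin φ sin δ = 1.5615 × -0.0854 × 0.1063 = -0.0142.
cos φ cos δ sin H_s = 0.9963 × 0.9943 × 1.0000 = 0.9906.
Q̄ = (1362/π) × (-0.0142 + 0.9906) = 433.54 × 0.9764 = 423.31 W/m².

423 W/m²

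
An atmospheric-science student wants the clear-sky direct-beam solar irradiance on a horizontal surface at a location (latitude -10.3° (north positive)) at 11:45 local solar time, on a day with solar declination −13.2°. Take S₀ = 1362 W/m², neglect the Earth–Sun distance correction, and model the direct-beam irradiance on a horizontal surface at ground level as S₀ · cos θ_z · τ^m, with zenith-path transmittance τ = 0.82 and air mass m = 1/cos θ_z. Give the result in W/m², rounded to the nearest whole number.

Hour angle H = 15° × (11.75 − 12) = -3.75°.
cos θ_z = sin(-10.3°) sin(-13.2°) + cos(-10.3°) cos(-13.2°) cos(-3.75°) = 0.0408 + 0.9558 = 0.9966.
Air mass m = 1/cos θ_z = 1/0.9966 = 1.003; τ^m = 0.82^1.003 = 0.8195.
Surface direct beam = 1362 × 0.9966 × 0.8195 = 1112.36 W/m².

1112 W/m²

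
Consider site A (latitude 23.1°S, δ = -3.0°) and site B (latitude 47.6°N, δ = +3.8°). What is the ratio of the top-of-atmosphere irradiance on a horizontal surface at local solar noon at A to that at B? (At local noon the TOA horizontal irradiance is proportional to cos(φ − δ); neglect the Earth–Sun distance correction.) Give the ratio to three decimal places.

1.301

A: cos θ_z = cos(-23.1° − (-3.0°)) = 0.9391.
B: cos θ_z = cos(47.6° − (3.8°)) = 0.7218.
Ratio A/B = 0.9391 / 0.7218 = 1.3011.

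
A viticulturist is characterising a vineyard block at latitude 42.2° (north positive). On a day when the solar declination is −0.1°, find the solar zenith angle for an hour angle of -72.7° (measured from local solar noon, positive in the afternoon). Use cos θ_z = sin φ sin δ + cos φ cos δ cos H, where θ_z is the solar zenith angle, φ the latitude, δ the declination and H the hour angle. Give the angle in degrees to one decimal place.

cos θ_z = sin φ sin δ + cos φ cos δ cos H = (0.6717)(-0.0017) + (0.7408)(1.0000)(0.2974) = 0.2192.
θ_z = arccos(0.2192) = 77.34°.

77.3°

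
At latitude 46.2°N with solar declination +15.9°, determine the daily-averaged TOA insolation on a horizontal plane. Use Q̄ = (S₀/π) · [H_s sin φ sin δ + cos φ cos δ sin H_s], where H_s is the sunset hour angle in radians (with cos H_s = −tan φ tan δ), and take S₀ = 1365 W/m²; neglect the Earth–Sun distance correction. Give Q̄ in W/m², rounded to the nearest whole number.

437 W/m²

−tan φ tan δ = −(1.0428)(0.2849) = -0.2971; H_s = arccos(-0.2971) = 107.28°. In radians, H_s = 1.8724.
H_s sin φ sin δ = 1.8724 × 0.7218 × 0.2740 = 0.3703.
cos φ cos δ sin H_s = 0.6921 × 0.9617 × 0.9549 = 0.6356.
Q̄ = (1365/π) × (0.3703 + 0.6356) = 434.49 × 1.0059 = 437.05 W/m².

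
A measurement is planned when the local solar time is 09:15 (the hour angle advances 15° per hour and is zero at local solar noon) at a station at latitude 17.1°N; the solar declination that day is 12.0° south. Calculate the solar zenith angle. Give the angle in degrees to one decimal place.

50.1°

Hour angle H = 15° × (9.25 − 12) = -41.25°.
With φ = 17.1°, δ = -12.0°, H = -41.25°: sin φ sin δ = -0.0611, cos φ cos δ cos H = 0.7029, so cos θ_z = 0.6418.
θ_z = arccos(0.6418) = 50.07°.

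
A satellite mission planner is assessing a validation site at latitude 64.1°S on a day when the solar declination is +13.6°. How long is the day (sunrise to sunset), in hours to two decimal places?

−tan φ tan δ = −(-2.0594)(0.2419) = 0.4982; H_s = arccos(0.4982) = 60.12°.
Day length = 2 H_s / 15° h⁻¹ = 120.24° / 15 = 8.016 h.

8.02 hours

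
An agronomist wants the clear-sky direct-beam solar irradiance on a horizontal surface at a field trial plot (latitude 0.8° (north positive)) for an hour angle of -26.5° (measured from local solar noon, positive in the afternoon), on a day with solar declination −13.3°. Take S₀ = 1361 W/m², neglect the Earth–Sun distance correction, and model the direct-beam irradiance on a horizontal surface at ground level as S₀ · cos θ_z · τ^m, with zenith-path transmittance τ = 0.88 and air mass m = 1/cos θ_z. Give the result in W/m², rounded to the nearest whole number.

cos θ_z = sin(0.8°) sin(-13.3°) + cos(0.8°) cos(-13.3°) cos(-26.50°) = -0.0032 + 0.8708 = 0.8676.
Air mass m = 1/cos θ_z = 1/0.8676 = 1.153; τ^m = 0.88^1.153 = 0.8630.
Surface direct beam = 1361 × 0.8676 × 0.8630 = 1019.03 W/m².

1019 W/m²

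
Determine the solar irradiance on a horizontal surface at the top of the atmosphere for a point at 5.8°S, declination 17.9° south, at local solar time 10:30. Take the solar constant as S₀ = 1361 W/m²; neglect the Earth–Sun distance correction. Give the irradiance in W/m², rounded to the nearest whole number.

1233 W/m²

Hour angle H = 15° × (10.5 − 12) = -22.50°.
cos θ_z = sin(-5.8°) sin(-17.9°) + cos(-5.8°) cos(-17.9°) cos(-22.50°) = 0.0311 + 0.8747 = 0.9058.
Top-of-atmosphere irradiance = S₀ cos θ_z = 1361 × 0.9058 = 1232.79 W/m².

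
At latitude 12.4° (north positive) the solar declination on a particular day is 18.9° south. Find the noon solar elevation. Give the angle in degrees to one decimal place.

At local solar noon the hour angle is zero, so the elevation is 90° − |φ − δ| = 90° − |12.4° − (-18.9°)| = 90° − 31.3° = 58.7°.

58.7°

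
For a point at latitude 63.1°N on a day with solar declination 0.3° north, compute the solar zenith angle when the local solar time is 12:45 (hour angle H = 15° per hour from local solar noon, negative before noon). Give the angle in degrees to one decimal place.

63.4°

Hour angle H = 15° × (12.75 − 12) = 11.25°.
cos θ_z = sin(63.1°) sin(0.3°) + cos(63.1°) cos(0.3°) cos(11.25°) = 0.0047 + 0.4437 = 0.4484.
θ_z = arccos(0.4484) = 63.36°.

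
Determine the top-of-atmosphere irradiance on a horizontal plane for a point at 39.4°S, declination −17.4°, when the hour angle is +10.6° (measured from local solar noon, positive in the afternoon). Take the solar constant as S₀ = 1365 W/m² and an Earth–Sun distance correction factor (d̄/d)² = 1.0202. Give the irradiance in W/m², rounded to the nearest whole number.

With φ = -39.4°, δ = -17.4°, H = 10.60°: sin φ sin δ = 0.1898, cos φ cos δ cos H = 0.7248, so cos θ_z = 0.9146.
Top-of-atmosphere irradiance = S₀ (d̄/d)² cos θ_z = 1365 × 1.0202 × 0.9146 = 1273.65 W/m².

1274 W/m²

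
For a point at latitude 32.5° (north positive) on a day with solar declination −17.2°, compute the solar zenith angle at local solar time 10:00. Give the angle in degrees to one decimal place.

Hour angle H = 15° × (10 − 12) = -30.00°.
cos θ_z = sin(32.5°) sin(-17.2°) + cos(32.5°) cos(-17.2°) cos(-30.00°) = -0.1589 + 0.6977 = 0.5388.
θ_z = arccos(0.5388) = 57.40°.

57.4°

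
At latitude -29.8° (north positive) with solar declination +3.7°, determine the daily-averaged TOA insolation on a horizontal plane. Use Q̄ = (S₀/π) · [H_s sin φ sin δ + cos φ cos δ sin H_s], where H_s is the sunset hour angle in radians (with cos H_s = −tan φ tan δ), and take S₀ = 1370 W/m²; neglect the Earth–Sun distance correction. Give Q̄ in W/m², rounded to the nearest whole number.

356 W/m²

−tan φ tan δ = −(-0.5727)(0.0647) = 0.0371; H_s = arccos(0.0371) = 87.87°. In radians, H_s = 1.5336.
H_s sin φ sin δ = 1.5336 × -0.4970 × 0.0645 = -0.0492.
cos φ cos δ sin H_s = 0.8678 × 0.9979 × 0.9993 = 0.8654.
Q̄ = (1370/π) × (-0.0492 + 0.8654) = 436.08 × 0.8162 = 355.93 W/m².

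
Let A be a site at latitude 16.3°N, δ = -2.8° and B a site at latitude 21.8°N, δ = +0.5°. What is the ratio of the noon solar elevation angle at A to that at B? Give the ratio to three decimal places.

1.032

A: 90° − |16.3 − (-2.8)| = 70.90°.
B: 90° − |21.8 − (0.5)| = 68.70°.
Ratio A/B = 70.9000 / 68.7000 = 1.0320.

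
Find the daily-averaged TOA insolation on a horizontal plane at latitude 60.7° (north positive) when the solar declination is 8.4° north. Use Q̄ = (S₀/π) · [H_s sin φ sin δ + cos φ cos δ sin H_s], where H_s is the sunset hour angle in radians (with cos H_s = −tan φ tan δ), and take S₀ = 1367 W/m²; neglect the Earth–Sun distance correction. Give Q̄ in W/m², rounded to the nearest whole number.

cos H_s = −tan(60.7°) · tan(8.4°) = -0.2631, so H_s = arccos(-0.2631) = 105.25°. In radians, H_s = 1.8370.
H_s sin φ sin δ = 1.8370 × 0.8721 × 0.1461 = 0.2341.
cos φ cos δ sin H_s = 0.4894 × 0.9893 × 0.9648 = 0.4671.
Q̄ = (1367/π) × (0.2341 + 0.4671) = 435.13 × 0.7012 = 305.11 W/m².

305 W/m²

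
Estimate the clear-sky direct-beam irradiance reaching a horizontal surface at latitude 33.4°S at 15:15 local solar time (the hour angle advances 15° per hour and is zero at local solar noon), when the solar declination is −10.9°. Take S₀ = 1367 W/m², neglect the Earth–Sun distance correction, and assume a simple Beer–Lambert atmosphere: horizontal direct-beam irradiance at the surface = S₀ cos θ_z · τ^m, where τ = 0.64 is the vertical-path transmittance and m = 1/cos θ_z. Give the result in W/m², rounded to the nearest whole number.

441 W/m²

Hour angle H = 15° × (15.25 − 12) = 48.75°.
cos θ_z = sin(-33.4°) sin(-10.9°) + cos(-33.4°) cos(-10.9°) cos(48.75°) = 0.1041 + 0.5405 = 0.6446.
Air mass m = 1/cos θ_z = 1/0.6446 = 1.551; τ^m = 0.64^1.551 = 0.5005.
Surface direct beam = 1367 × 0.6446 × 0.5005 = 441.02 W/m².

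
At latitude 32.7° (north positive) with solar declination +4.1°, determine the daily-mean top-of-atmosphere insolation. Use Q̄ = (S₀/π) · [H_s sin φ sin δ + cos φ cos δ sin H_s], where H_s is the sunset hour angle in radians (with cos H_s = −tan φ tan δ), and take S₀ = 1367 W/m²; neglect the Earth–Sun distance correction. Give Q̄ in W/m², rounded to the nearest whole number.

392 W/m²

−tan φ tan δ = −(0.6420)(0.0717) = -0.0460; H_s = arccos(-0.0460) = 92.64°. In radians, H_s = 1.6169.
H_s sin φ sin δ = 1.6169 × 0.5402 × 0.0715 = 0.0625.
cos φ cos δ sin H_s = 0.8415 × 0.9974 × 0.9989 = 0.8384.
Q̄ = (1367/π) × (0.0625 + 0.8384) = 435.13 × 0.9009 = 392.01 W/m².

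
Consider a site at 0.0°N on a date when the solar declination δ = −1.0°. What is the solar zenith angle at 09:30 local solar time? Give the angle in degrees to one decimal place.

37.5°

Hour angle H = 15° × (9.5 − 12) = -37.50°.
With φ = 0.0°, δ = -1.0°, H = -37.50°: sin φ sin δ = 0.0000, cos φ cos δ cos H = 0.7932, so cos θ_z = 0.7932.
θ_z = arccos(0.7932) = 37.51°.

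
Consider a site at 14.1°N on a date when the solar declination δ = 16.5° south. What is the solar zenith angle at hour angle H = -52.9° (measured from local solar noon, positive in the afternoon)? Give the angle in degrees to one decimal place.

60.5°

cos θ_z = sin φ sin δ + cos φ cos δ cos H = (0.2436)(-0.2840) + (0.9699)(0.9588)(0.6032) = 0.4918.
θ_z = arccos(0.4918) = 60.54°.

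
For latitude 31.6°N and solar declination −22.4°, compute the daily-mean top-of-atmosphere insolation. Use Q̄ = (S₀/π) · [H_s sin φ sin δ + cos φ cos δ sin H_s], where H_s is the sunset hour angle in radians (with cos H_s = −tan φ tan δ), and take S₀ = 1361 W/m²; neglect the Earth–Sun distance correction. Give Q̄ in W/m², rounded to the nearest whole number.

cos H_s = −tan(31.6°) · tan(-22.4°) = 0.2536, so H_s = arccos(0.2536) = 75.31°. In radians, H_s = 1.3144.
H_s sin φ sin δ = 1.3144 × 0.5240 × -0.3811 = -0.2625.
cos φ cos δ sin H_s = 0.8517 × 0.9245 × 0.9673 = 0.7616.
Q̄ = (1361/π) × (-0.2625 + 0.7616) = 433.22 × 0.4991 = 216.22 W/m².

216 W/m²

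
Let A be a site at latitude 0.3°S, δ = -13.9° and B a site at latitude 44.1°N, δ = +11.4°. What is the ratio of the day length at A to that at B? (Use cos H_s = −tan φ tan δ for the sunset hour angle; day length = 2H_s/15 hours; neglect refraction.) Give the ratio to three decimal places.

A: H_s = arccos(−tan -0.3° · tan -13.9°) = 90.07°, so 2H_s/15 = 12.0093 h.
B: H_s = arccos(−tan 44.1° · tan 11.4°) = 101.27°, so 2H_s/15 = 13.5027 h.
Ratio A/B = 12.0093 / 13.5027 = 0.8894.

0.889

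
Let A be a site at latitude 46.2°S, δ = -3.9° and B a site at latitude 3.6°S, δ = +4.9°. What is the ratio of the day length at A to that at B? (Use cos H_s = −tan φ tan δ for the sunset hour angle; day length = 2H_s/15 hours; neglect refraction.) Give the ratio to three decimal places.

1.049

A: H_s = arccos(−tan -46.2° · tan -3.9°) = 94.08°, so 2H_s/15 = 12.5440 h.
B: H_s = arccos(−tan -3.6° · tan 4.9°) = 89.69°, so 2H_s/15 = 11.9587 h.
Ratio A/B = 12.5440 / 11.9587 = 1.0489.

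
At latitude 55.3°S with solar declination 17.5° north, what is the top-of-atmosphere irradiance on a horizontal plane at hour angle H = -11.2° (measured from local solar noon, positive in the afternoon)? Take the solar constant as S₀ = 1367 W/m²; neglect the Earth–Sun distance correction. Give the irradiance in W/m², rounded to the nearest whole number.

cos θ_z = sin(-55.3°) sin(17.5°) + cos(-55.3°) cos(17.5°) cos(-11.20°) = -0.2472 + 0.5326 = 0.2854.
Top-of-atmosphere irradiance = S₀ cos θ_z = 1367 × 0.2854 = 390.14 W/m².

390 W/m²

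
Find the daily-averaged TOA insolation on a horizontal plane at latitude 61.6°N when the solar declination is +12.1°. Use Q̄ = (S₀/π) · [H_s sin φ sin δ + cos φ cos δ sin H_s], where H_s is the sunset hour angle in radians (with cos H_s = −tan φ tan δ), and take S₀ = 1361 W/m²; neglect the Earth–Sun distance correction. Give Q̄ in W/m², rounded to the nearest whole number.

343 W/m²

The sunset hour angle satisfies cos H_s = −tan φ tan δ = -0.3965, giving H_s = 113.36°. In radians, H_s = 1.9785.
H_s sin φ sin δ = 1.9785 × 0.8796 × 0.2096 = 0.3648.
cos φ cos δ sin H_s = 0.4756 × 0.9778 × 0.9180 = 0.4269.
Q̄ = (1361/π) × (0.3648 + 0.4269) = 433.22 × 0.7917 = 342.98 W/m².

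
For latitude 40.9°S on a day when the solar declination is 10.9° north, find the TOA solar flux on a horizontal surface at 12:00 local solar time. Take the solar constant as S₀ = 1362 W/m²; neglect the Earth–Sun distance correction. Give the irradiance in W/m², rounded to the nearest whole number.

Hour angle H = 15° × (12 − 12) = 0.00°.
With φ = -40.9°, δ = 10.9°, H = 0.00°: sin φ sin δ = -0.1238, cos φ cos δ cos H = 0.7422, so cos θ_z = 0.6184.
Top-of-atmosphere irradiance = S₀ cos θ_z = 1362 × 0.6184 = 842.26 W/m².

842 W/m²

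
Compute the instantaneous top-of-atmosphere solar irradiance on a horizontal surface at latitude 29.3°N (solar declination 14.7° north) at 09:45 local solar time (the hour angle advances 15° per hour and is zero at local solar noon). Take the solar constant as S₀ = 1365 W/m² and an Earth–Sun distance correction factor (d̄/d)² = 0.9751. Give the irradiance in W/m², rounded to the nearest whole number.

Hour angle H = 15° × (9.75 − 12) = -33.75°.
cos θ_z = sin φ sin δ + cos φ cos δ cos H = (0.4894)(0.2538) + (0.8721)(0.9673)(0.8315) = 0.8256.
Top-of-atmosphere irradiance = S₀ (d̄/d)² cos θ_z = 1365 × 0.9751 × 0.8256 = 1098.88 W/m².

1099 W/m²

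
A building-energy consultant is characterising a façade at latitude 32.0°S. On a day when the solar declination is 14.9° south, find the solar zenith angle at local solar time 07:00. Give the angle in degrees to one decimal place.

69.6°

Hour angle H = 15° × (7 − 12) = -75.00°.
With φ = -32.0°, δ = -14.9°, H = -75.00°: sin φ sin δ = 0.1363, cos φ cos δ cos H = 0.2121, so cos θ_z = 0.3484.
θ_z = arccos(0.3484) = 69.61°.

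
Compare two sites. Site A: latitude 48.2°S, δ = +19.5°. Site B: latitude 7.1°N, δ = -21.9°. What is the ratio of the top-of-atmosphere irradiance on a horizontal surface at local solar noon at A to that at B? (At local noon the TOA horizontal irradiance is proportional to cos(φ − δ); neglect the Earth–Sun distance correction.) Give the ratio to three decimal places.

0.434

A: cos θ_z = cos(-48.2° − (19.5°)) = 0.3795.
B: cos θ_z = cos(7.1° − (-21.9°)) = 0.8746.
Ratio A/B = 0.3795 / 0.8746 = 0.4339.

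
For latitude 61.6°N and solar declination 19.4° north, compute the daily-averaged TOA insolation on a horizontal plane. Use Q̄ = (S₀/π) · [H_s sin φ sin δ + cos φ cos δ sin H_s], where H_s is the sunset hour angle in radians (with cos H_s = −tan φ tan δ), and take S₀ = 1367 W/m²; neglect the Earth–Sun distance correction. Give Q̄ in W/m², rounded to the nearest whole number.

The sunset hour angle satisfies cos H_s = −tan φ tan δ = -0.6513, giving H_s = 130.64°. In radians, H_s = 2.2801.
H_s sin φ sin δ = 2.2801 × 0.8796 × 0.3322 = 0.6663.
cos φ cos δ sin H_s = 0.4756 × 0.9432 × 0.7588 = 0.3404.
Q̄ = (1367/π) × (0.6663 + 0.3404) = 435.13 × 1.0067 = 438.05 W/m².

438 W/m²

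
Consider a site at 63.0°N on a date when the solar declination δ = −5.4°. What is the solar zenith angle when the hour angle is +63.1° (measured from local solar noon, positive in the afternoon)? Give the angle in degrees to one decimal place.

cos θ_z = sin φ sin δ + cos φ cos δ cos H = (0.8910)(-0.0941) + (0.4540)(0.9956)(0.4524) = 0.1206.
θ_z = arccos(0.1206) = 83.07°.

83.1°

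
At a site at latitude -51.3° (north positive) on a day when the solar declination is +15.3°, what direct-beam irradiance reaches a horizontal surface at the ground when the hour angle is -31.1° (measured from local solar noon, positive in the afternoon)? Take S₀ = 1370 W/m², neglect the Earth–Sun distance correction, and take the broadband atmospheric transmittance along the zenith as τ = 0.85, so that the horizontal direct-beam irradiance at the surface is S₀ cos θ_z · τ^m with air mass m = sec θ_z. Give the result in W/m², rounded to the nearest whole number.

252 W/m²

cos θ_z = sin(-51.3°) sin(15.3°) + cos(-51.3°) cos(15.3°) cos(-31.10°) = -0.2059 + 0.5164 = 0.3105.
Air mass m = 1/cos θ_z = 1/0.3105 = 3.221; τ^m = 0.85^3.221 = 0.5925.
Surface direct beam = 1370 × 0.3105 × 0.5925 = 252.04 W/m².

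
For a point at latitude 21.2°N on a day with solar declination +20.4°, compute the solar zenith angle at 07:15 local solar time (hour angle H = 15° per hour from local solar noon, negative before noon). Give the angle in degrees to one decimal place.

66.0°

Hour angle H = 15° × (7.25 − 12) = -71.25°.
With φ = 21.2°, δ = 20.4°, H = -71.25°: sin φ sin δ = 0.1261, cos φ cos δ cos H = 0.2809, so cos θ_z = 0.4070.
θ_z = arccos(0.4070) = 65.98°.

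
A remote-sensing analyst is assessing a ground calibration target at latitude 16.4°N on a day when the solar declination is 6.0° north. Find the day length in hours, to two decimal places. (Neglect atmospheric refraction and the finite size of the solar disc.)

12.24 hours

The sunset hour angle satisfies cos H_s = −tan φ tan δ = -0.0309, giving H_s = 91.77°.
Day length = 2 H_s / 15° h⁻¹ = 183.54° / 15 = 12.236 h.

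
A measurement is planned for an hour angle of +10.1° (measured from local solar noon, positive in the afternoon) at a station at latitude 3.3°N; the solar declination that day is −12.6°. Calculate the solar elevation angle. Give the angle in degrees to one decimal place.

71.2°

With φ = 3.3°, δ = -12.6°, H = 10.10°: sin φ sin δ = -0.0126, cos φ cos δ cos H = 0.9592, so cos θ_z = 0.9466.
θ_z = arccos(0.9466) = 18.81°, so the elevation is 90° − 18.81° = 71.19°.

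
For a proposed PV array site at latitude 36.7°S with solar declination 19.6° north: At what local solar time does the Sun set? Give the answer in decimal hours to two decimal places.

The sunset hour angle satisfies cos H_s = −tan φ tan δ = 0.2654, giving H_s = 74.61°.
Sunset is at 12 + H_s/15 = 12 + 4.974 = 16.974 h local solar time.

16.97 h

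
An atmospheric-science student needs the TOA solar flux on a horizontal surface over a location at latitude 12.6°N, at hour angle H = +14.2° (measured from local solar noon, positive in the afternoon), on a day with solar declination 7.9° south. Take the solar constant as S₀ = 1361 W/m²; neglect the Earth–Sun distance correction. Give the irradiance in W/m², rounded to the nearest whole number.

cos θ_z = sin φ sin δ + cos φ cos δ cos H = (0.2181)(-0.1374) + (0.9759)(0.9905)(0.9694) = 0.9071.
Top-of-atmosphere irradiance = S₀ cos θ_z = 1361 × 0.9071 = 1234.56 W/m².

1235 W/m²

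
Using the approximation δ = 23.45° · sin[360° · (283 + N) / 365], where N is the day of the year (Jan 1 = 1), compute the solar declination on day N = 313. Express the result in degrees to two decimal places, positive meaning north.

-17.38°

360 × (283 + 313) / 365 = 587.836°; sin(587.836°) = -0.7412.
δ = 23.45 × -0.7412 = -17.381° ≈ -17.38°.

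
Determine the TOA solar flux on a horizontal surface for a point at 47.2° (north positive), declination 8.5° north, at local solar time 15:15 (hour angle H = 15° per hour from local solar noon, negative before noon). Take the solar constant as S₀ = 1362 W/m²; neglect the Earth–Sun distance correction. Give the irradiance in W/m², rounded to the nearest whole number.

Hour angle H = 15° × (15.25 − 12) = 48.75°.
With φ = 47.2°, δ = 8.5°, H = 48.75°: sin φ sin δ = 0.1085, cos φ cos δ cos H = 0.4431, so cos θ_z = 0.5516.
Top-of-atmosphere irradiance = S₀ cos θ_z = 1362 × 0.5516 = 751.28 W/m².

751 W/m²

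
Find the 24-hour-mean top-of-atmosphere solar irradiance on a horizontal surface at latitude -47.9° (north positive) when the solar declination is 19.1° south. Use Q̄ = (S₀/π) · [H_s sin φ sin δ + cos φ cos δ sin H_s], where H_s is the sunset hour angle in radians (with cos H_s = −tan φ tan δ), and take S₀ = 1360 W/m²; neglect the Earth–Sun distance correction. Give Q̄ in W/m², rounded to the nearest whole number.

−tan φ tan δ = −(-1.1067)(-0.3463) = -0.3833; H_s = arccos(-0.3833) = 112.54°. In radians, H_s = 1.9642.
H_s sin φ sin δ = 1.9642 × -0.7420 × -0.3272 = 0.4769.
cos φ cos δ sin H_s = 0.6704 × 0.9449 × 0.9236 = 0.5851.
Q̄ = (1360/π) × (0.4769 + 0.5851) = 432.90 × 1.0620 = 459.74 W/m².

460 W/m²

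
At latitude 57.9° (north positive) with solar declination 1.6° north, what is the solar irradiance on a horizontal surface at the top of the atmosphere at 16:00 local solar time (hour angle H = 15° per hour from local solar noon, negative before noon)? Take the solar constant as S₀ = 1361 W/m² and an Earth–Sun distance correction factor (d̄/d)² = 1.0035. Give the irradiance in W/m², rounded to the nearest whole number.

395 W/m²

Hour angle H = 15° × (16 − 12) = 60.00°.
cos θ_z = sin(57.9°) sin(1.6°) + cos(57.9°) cos(1.6°) cos(60.00°) = 0.0237 + 0.2656 = 0.2893.
Top-of-atmosphere irradiance = S₀ (d̄/d)² cos θ_z = 1361 × 1.0035 × 0.2893 = 395.12 W/m².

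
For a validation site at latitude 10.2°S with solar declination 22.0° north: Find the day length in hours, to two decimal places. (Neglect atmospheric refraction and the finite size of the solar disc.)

11.44 hours

−tan φ tan δ = −(-0.1799)(0.4040) = 0.0727; H_s = arccos(0.0727) = 85.83°.
Day length = 2 H_s / 15° h⁻¹ = 171.66° / 15 = 11.444 h.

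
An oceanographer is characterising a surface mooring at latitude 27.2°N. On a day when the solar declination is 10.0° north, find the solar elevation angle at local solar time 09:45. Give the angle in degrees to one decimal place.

53.9°

Hour angle H = 15° × (9.75 − 12) = -33.75°.
cos θ_z = sin φ sin δ + cos φ cos δ cos H = (0.4571)(0.1736) + (0.8894)(0.9848)(0.8315) = 0.8076.
θ_z = arccos(0.8076) = 36.14°, so the elevation is 90° − 36.14° = 53.86°.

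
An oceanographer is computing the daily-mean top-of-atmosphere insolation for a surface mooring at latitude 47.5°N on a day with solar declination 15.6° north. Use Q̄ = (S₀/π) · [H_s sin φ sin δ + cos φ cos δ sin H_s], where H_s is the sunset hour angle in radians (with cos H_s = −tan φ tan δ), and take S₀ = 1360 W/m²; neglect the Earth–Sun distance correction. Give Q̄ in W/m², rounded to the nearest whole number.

−tan φ tan δ = −(1.0913)(0.2792) = -0.3047; H_s = arccos(-0.3047) = 107.74°. In radians, H_s = 1.8804.
H_s sin φ sin δ = 1.8804 × 0.7373 × 0.2689 = 0.3728.
cos φ cos δ sin H_s = 0.6756 × 0.9632 × 0.9525 = 0.6198.
Q̄ = (1360/π) × (0.3728 + 0.6198) = 432.90 × 0.9926 = 429.70 W/m².

430 W/m²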